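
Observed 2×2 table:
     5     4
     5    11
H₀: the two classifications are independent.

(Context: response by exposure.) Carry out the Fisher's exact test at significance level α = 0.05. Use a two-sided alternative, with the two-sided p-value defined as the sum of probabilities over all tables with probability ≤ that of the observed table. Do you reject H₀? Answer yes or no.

reject H₀: no

Margins: r₁=9, r₂=16, c₁=10, c₂=15, n=25
p_obs = C(9,5)·C(16,5)/C(25,10); sum pmf over tables with pmf ≤ p_obs
p-value (two-sided) = 0.39733
At α=0.05: p ≥ α → fail to reject H₀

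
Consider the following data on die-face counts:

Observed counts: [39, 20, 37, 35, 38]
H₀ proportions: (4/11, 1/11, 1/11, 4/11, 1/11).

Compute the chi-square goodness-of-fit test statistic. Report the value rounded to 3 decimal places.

n = 169; E_i = n·p_i = [61.45, 15.36, 15.36, 61.45, 15.36]
χ² = (39−61.45)²/61.45 + (20−15.36)²/15.36 + (37−15.36)²/15.36 + (35−61.45)²/61.45 + (38−15.36)²/15.36 = 84.8136
df = 4

test statistic = 84.814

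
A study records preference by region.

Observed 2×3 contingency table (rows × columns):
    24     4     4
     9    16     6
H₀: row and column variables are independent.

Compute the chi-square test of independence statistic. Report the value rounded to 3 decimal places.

test statistic = 14.406

Row totals [32, 31], col totals [33, 20, 10], n=63
χ² = (24−16.76)²/16.76 + (4−10.16)²/10.16 + (4−5.08)²/5.08 + (9−16.24)²/16.24 + (16−9.84)²/9.84 + (6−4.92)²/4.92 = 14.4059
df = 2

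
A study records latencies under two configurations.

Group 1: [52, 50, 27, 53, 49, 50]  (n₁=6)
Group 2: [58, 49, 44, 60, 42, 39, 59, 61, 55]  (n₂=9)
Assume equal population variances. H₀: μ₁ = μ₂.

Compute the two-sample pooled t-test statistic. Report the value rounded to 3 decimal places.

test statistic = -1.060

x̄₁=46.833, s₁=9.827, n₁=6
x̄₂=51.889, s₂=8.521, n₂=9
s_p² = [5·9.827² + 8·8.521²]/13 = 81.8248
SE = √(s_p²·(1/6+1/9)) = 4.7675
t = (46.833−51.889)/4.7675 = -1.0604
df = 13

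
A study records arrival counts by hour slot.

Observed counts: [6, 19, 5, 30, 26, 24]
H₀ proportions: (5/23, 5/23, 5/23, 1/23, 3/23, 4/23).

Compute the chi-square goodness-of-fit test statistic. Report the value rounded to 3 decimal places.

n = 110; E_i = n·p_i = [23.91, 23.91, 23.91, 4.78, 14.35, 19.13]
χ² = (6−23.91)²/23.91 + (19−23.91)²/23.91 + (5−23.91)²/23.91 + (30−4.78)²/4.78 + (26−14.35)²/14.35 + (24−19.13)²/19.13 = 173.0533
df = 5

test statistic = 173.053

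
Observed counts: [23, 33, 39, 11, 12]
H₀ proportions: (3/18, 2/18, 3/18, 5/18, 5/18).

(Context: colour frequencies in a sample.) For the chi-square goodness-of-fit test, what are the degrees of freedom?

degrees of freedom = 4

df = k − 1 = 5 − 1 = 4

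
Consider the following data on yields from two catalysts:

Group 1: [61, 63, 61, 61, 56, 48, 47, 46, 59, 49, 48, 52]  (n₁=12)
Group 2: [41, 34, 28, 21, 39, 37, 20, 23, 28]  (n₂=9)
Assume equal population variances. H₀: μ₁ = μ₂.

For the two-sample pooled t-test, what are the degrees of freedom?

df = n₁ + n₂ − 2 = 12 + 9 − 2 = 19

degrees of freedom = 19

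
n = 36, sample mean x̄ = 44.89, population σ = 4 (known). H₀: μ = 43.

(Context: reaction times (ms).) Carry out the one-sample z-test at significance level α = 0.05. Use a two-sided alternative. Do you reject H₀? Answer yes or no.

SE = σ/√n = 4/√36 = 0.6667
z = (x̄−μ₀)/SE = (44.89−43)/0.6667 = 2.8350
p-value (two-sided) = 0.00458
At α=0.05: p < α → reject H₀

reject H₀: yes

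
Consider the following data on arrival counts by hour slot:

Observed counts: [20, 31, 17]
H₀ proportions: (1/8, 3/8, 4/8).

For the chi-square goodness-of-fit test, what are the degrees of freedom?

df = k − 1 = 3 − 1 = 2

degrees of freedom = 2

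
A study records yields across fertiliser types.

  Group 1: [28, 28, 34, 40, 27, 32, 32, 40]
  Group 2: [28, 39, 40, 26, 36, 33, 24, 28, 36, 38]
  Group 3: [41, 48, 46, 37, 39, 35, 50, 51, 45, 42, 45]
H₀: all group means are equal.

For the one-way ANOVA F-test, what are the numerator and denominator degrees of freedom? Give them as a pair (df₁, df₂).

k = 3 groups, N = 29 total
df = (k−1, N−k) = (3−1, 29−3) = (2, 26)

degrees of freedom = [2, 26]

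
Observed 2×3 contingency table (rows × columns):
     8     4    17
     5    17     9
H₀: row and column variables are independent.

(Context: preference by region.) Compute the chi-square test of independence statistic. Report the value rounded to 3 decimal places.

test statistic = 11.147

Row totals [29, 31], col totals [13, 21, 26], n=60
χ² = (8−6.28)²/6.28 + (4−10.15)²/10.15 + (17−12.57)²/12.57 + (5−6.72)²/6.72 + (17−10.85)²/10.85 + (9−13.43)²/13.43 = 11.1472
df = 2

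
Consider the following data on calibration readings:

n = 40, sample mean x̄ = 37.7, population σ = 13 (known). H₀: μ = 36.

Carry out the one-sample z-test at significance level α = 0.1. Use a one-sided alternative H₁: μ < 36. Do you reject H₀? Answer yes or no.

reject H₀: no

SE = σ/√n = 13/√40 = 2.0555
z = (x̄−μ₀)/SE = (37.7−36)/2.0555 = 0.8271
p-value (one-sided, H₁ less) = 0.79590
At α=0.1: p ≥ α → fail to reject H₀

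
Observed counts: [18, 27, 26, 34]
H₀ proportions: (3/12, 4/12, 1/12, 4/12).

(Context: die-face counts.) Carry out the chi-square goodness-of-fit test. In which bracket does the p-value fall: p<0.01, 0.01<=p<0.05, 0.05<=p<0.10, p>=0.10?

n = 105; E_i = n·p_i = [26.25, 35.00, 8.75, 35.00]
χ² = (18−26.25)²/26.25 + (27−35.00)²/35.00 + (26−8.75)²/8.75 + (34−35.00)²/35.00 = 38.4571
df = 3
p-value (upper-tail) = 0.00000
→ bracket: p<0.01

p-value bracket: p<0.01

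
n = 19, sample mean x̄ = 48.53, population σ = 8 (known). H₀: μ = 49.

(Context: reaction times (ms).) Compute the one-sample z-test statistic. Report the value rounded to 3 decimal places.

SE = σ/√n = 8/√19 = 1.8353
z = (x̄−μ₀)/SE = (48.53−49)/1.8353 = -0.2561

test statistic = -0.256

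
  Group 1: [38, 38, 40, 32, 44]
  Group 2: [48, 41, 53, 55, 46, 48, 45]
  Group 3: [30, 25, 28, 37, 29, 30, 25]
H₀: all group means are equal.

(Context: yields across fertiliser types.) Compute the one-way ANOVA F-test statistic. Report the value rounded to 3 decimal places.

Group means [38.40, 48.00, 29.14], grand mean 38.526
SSB = Σnᵢ(x̄ᵢ−x̄)² = 1244.680; SSW = ΣΣ(x−x̄ᵢ)² = 310.057
MSB = 1244.680/2 = 622.3398; MSW = 310.057/16 = 19.3786
F = MSB/MSW = 32.1148
df = (2, 16)

test statistic = 32.115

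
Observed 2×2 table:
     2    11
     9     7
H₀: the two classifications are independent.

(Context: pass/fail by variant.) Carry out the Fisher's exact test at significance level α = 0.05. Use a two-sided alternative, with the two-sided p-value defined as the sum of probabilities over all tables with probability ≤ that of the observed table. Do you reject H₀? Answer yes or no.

Margins: r₁=13, r₂=16, c₁=11, c₂=18, n=29
p_obs = C(13,2)·C(16,9)/C(29,11); sum pmf over tables with pmf ≤ p_obs
p-value (two-sided) = 0.05237
At α=0.05: p ≥ α → fail to reject H₀

reject H₀: no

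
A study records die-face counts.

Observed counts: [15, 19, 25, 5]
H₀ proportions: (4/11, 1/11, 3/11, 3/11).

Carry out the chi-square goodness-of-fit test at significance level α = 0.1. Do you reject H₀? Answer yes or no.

n = 64; E_i = n·p_i = [23.27, 5.82, 17.45, 17.45]
χ² = (15−23.27)²/23.27 + (19−5.82)²/5.82 + (25−17.45)²/17.45 + (5−17.45)²/17.45 = 44.9544
df = 3
p-value (upper-tail) = 0.00000
At α=0.1: p < α → reject H₀

reject H₀: yes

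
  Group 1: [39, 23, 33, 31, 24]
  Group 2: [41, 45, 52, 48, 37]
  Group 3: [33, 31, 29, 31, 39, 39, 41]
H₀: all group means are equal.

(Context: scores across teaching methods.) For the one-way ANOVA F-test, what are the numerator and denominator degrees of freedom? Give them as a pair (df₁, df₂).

k = 3 groups, N = 17 total
df = (k−1, N−k) = (3−1, 17−3) = (2, 14)

degrees of freedom = [2, 14]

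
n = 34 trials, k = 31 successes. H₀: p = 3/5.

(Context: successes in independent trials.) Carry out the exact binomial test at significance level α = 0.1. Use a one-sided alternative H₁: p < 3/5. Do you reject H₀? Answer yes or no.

reject H₀: no

Exact binomial: n=34, k=31, p₀=3/5=0.6000
P(X≤31) from Σ C(n,i)·p₀^i·(1−p₀)^(n−i)
p-value (one-sided, H₁ less) = 0.99999
At α=0.1: p ≥ α → fail to reject H₀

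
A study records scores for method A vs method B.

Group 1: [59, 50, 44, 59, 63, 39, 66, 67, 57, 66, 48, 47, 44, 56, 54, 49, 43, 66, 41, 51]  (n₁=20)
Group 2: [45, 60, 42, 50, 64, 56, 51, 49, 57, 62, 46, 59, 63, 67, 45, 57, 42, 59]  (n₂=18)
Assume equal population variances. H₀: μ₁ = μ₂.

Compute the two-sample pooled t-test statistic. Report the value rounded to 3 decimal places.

test statistic = -0.236

x̄₁=53.450, s₁=9.145, n₁=20
x̄₂=54.111, s₂=7.992, n₂=18
s_p² = [19·9.145² + 17·7.992²]/36 = 74.2980
SE = √(s_p²·(1/20+1/18)) = 2.8005
t = (53.450−54.111)/2.8005 = -0.2361
df = 36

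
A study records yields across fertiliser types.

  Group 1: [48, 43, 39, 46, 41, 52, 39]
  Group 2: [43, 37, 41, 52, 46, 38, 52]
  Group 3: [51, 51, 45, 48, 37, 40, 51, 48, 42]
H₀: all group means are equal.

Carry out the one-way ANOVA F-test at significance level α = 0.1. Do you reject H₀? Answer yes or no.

reject H₀: no

Group means [44.00, 44.14, 45.89], grand mean 44.783
SSB = Σnᵢ(x̄ᵢ−x̄)² = 18.167; SSW = ΣΣ(x−x̄ᵢ)² = 587.746
MSB = 18.167/2 = 9.0835; MSW = 587.746/20 = 29.3873
F = MSB/MSW = 0.3091
df = (2, 20)
p-value (upper-tail) = 0.73755
At α=0.1: p ≥ α → fail to reject H₀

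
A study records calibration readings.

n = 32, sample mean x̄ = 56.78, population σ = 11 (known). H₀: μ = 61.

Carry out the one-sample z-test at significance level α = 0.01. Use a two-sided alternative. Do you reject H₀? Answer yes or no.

SE = σ/√n = 11/√32 = 1.9445
z = (x̄−μ₀)/SE = (56.78−61)/1.9445 = -2.1702
p-value (two-sided) = 0.02999
At α=0.01: p ≥ α → fail to reject H₀

reject H₀: no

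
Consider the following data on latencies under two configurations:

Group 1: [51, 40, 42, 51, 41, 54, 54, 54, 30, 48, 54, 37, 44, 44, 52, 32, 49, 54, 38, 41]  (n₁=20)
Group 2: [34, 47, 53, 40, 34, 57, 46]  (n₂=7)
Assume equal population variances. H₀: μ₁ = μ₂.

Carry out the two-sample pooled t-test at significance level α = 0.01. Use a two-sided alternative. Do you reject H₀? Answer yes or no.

x̄₁=45.500, s₁=7.681, n₁=20
x̄₂=44.429, s₂=8.923, n₂=7
s_p² = [19·7.681² + 6·8.923²]/25 = 63.9486
SE = √(s_p²·(1/20+1/7)) = 3.5118
t = (45.500−44.429)/3.5118 = 0.3051
df = 25
p-value (two-sided) = 0.76282
At α=0.01: p ≥ α → fail to reject H₀

reject H₀: no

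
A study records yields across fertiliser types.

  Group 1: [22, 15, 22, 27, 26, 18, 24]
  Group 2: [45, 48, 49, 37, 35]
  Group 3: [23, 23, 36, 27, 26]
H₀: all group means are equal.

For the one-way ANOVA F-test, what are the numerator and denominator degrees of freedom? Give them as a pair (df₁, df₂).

degrees of freedom = [2, 14]

k = 3 groups, N = 17 total
df = (k−1, N−k) = (3−1, 17−3) = (2, 14)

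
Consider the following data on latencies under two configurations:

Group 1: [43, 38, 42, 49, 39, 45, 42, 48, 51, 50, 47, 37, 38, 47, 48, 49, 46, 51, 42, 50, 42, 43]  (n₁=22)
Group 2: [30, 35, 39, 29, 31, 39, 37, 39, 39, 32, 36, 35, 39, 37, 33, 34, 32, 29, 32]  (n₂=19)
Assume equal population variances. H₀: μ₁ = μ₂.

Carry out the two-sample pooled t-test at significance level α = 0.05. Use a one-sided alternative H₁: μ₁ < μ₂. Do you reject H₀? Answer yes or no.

reject H₀: no

x̄₁=44.864, s₁=4.486, n₁=22
x̄₂=34.579, s₂=3.580, n₂=19
s_p² = [21·4.486² + 18·3.580²]/39 = 16.7493
SE = √(s_p²·(1/22+1/19)) = 1.2817
t = (44.864−34.579)/1.2817 = 8.0240
df = 39
p-value (one-sided, H₁ less) = 1.00000
At α=0.05: p ≥ α → fail to reject H₀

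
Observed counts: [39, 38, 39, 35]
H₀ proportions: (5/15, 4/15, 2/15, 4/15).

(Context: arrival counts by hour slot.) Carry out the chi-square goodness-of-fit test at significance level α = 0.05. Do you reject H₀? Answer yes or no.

n = 151; E_i = n·p_i = [50.33, 40.27, 20.13, 40.27]
χ² = (39−50.33)²/50.33 + (38−40.27)²/40.27 + (39−20.13)²/20.13 + (35−40.27)²/40.27 = 21.0480
df = 3
p-value (upper-tail) = 0.00010
At α=0.05: p < α → reject H₀

reject H₀: yes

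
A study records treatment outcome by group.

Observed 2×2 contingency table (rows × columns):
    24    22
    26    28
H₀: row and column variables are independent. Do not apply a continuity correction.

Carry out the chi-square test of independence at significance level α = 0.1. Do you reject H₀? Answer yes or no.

reject H₀: no

Row totals [46, 54], col totals [50, 50], n=100
χ² = (24−23.00)²/23.00 + (22−23.00)²/23.00 + (26−27.00)²/27.00 + (28−27.00)²/27.00 = 0.1610
df = 1
p-value (upper-tail) = 0.68821
At α=0.1: p ≥ α → fail to reject H₀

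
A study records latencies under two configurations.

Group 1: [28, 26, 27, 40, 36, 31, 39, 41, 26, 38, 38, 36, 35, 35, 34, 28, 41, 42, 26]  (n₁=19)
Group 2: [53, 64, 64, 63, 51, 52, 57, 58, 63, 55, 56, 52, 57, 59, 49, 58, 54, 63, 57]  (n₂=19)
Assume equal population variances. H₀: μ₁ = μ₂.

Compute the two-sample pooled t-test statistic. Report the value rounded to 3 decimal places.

test statistic = -13.627

x̄₁=34.053, s₁=5.710, n₁=19
x̄₂=57.105, s₂=4.665, n₂=19
s_p² = [18·5.710² + 18·4.665²]/36 = 27.1871
SE = √(s_p²·(1/19+1/19)) = 1.6917
t = (34.053−57.105)/1.6917 = -13.6270
df = 36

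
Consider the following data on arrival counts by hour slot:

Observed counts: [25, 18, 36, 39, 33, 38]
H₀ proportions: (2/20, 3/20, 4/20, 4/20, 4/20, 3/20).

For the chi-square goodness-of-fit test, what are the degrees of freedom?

degrees of freedom = 5

df = k − 1 = 6 − 1 = 5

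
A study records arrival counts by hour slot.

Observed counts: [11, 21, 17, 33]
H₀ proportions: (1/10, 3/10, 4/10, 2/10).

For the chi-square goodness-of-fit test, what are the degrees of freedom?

degrees of freedom = 3

df = k − 1 = 4 − 1 = 3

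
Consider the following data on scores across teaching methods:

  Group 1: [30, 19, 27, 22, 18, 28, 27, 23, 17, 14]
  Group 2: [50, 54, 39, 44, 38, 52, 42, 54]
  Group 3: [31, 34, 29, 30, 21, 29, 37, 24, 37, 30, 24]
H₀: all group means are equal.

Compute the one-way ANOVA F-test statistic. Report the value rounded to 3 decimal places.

test statistic = 41.346

Group means [22.50, 46.62, 29.64], grand mean 31.862
SSB = Σnᵢ(x̄ᵢ−x̄)² = 2674.528; SSW = ΣΣ(x−x̄ᵢ)² = 840.920
MSB = 2674.528/2 = 1337.2639; MSW = 840.920/26 = 32.3431
F = MSB/MSW = 41.3462
df = (2, 26)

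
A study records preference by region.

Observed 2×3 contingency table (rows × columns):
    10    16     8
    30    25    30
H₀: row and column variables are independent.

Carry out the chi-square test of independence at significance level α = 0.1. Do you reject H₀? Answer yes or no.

Row totals [34, 85], col totals [40, 41, 38], n=119
χ² = (10−11.43)²/11.43 + (16−11.71)²/11.71 + (8−10.86)²/10.86 + (30−28.57)²/28.57 + (25−29.29)²/29.29 + (30−27.14)²/27.14 = 3.4978
df = 2
p-value (upper-tail) = 0.17397
At α=0.1: p ≥ α → fail to reject H₀

reject H₀: no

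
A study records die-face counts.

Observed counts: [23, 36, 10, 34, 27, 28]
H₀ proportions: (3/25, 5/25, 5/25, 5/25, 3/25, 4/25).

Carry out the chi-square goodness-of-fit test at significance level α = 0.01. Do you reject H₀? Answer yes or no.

reject H₀: yes

n = 158; E_i = n·p_i = [18.96, 31.60, 31.60, 31.60, 18.96, 25.28]
χ² = (23−18.96)²/18.96 + (36−31.60)²/31.60 + (10−31.60)²/31.60 + (34−31.60)²/31.60 + (27−18.96)²/18.96 + (28−25.28)²/25.28 = 20.1224
df = 5
p-value (upper-tail) = 0.00119
At α=0.01: p < α → reject H₀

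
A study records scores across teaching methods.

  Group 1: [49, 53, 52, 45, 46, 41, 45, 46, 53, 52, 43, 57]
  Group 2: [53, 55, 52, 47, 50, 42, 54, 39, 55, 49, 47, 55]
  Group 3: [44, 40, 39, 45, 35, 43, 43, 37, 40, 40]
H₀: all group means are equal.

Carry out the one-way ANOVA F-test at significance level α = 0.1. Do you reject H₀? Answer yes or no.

Group means [48.50, 49.83, 40.60], grand mean 46.647
SSB = Σnᵢ(x̄ᵢ−x̄)² = 528.698; SSW = ΣΣ(x−x̄ᵢ)² = 659.067
MSB = 528.698/2 = 264.3490; MSW = 659.067/31 = 21.2602
F = MSB/MSW = 12.4340
df = (2, 31)
p-value (upper-tail) = 0.00011
At α=0.1: p < α → reject H₀

reject H₀: yes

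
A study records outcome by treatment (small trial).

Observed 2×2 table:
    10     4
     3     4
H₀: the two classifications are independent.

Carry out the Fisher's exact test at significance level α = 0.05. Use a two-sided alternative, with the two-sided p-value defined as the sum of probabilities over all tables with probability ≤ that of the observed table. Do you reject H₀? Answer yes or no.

Margins: r₁=14, r₂=7, c₁=13, c₂=8, n=21
p_obs = C(14,10)·C(7,3)/C(21,13); sum pmf over tables with pmf ≤ p_obs
p-value (two-sided) = 0.34575
At α=0.05: p ≥ α → fail to reject H₀

reject H₀: no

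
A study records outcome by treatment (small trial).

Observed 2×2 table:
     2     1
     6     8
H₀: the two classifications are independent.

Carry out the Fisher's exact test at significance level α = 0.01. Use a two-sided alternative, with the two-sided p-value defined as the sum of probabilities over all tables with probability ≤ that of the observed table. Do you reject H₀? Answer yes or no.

reject H₀: no

Margins: r₁=3, r₂=14, c₁=8, c₂=9, n=17
p_obs = C(3,2)·C(14,6)/C(17,8); sum pmf over tables with pmf ≤ p_obs
p-value (two-sided) = 0.57647
At α=0.01: p ≥ α → fail to reject H₀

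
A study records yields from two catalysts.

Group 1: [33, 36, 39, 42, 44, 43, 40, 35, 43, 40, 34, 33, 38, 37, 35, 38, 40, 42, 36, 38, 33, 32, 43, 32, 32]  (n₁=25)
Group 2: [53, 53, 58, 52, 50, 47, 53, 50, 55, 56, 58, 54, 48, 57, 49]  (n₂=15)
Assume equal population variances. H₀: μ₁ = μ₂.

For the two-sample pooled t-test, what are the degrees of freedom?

degrees of freedom = 38

df = n₁ + n₂ − 2 = 25 + 15 − 2 = 38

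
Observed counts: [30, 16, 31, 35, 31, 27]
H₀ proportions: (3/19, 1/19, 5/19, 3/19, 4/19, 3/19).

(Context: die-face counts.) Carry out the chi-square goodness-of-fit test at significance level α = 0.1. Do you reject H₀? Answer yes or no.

n = 170; E_i = n·p_i = [26.84, 8.95, 44.74, 26.84, 35.79, 26.84]
χ² = (30−26.84)²/26.84 + (16−8.95)²/8.95 + (31−44.74)²/44.74 + (35−26.84)²/26.84 + (31−35.79)²/35.79 + (27−26.84)²/26.84 = 13.2699
df = 5
p-value (upper-tail) = 0.02098
At α=0.1: p < α → reject H₀

reject H₀: yes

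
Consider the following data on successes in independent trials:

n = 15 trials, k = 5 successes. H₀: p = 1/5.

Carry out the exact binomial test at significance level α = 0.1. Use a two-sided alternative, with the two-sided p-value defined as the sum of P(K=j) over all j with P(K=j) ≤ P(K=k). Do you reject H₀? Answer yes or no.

reject H₀: no

Exact binomial: n=15, k=5, p₀=1/5=0.2000
P(X=j) = C(n,j)·p₀^j·(1−p₀)^(n−j); p = Σ P(X=j) over j with P(X=j) ≤ P(X=5)
p-value (two-sided) = 0.19942
At α=0.1: p ≥ α → fail to reject H₀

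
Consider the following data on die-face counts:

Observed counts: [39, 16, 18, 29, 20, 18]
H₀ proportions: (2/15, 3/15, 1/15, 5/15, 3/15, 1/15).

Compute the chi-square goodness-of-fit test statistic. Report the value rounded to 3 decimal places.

n = 140; E_i = n·p_i = [18.67, 28.00, 9.33, 46.67, 28.00, 9.33]
χ² = (39−18.67)²/18.67 + (16−28.00)²/28.00 + (18−9.33)²/9.33 + (29−46.67)²/46.67 + (20−28.00)²/28.00 + (18−9.33)²/9.33 = 52.3607
df = 5

test statistic = 52.361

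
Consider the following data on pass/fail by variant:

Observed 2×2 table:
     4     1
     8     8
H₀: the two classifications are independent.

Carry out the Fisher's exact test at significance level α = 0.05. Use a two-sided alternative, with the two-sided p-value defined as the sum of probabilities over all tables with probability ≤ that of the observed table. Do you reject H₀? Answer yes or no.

reject H₀: no

Margins: r₁=5, r₂=16, c₁=12, c₂=9, n=21
p_obs = C(5,4)·C(16,8)/C(21,12); sum pmf over tables with pmf ≤ p_obs
p-value (two-sided) = 0.33835
At α=0.05: p ≥ α → fail to reject H₀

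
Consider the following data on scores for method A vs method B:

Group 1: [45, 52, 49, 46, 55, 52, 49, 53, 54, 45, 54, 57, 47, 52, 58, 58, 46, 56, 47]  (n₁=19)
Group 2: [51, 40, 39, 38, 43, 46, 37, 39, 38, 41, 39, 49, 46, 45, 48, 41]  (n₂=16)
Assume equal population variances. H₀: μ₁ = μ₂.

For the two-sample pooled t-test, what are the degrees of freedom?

degrees of freedom = 33

df = n₁ + n₂ − 2 = 19 + 16 − 2 = 33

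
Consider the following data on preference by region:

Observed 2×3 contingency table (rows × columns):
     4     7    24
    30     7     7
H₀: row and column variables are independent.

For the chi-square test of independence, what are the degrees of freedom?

df = (r−1)(c−1) = (2−1)·(3−1) = 2

degrees of freedom = 2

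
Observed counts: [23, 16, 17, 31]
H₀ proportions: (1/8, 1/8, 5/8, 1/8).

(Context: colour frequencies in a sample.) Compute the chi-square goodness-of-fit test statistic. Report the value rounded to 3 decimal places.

n = 87; E_i = n·p_i = [10.88, 10.88, 54.38, 10.88]
χ² = (23−10.88)²/10.88 + (16−10.88)²/10.88 + (17−54.38)²/54.38 + (31−10.88)²/10.88 = 78.8667
df = 3

test statistic = 78.867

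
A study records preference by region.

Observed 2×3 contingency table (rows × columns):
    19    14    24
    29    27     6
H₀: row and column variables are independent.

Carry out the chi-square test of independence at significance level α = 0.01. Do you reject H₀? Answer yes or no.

reject H₀: yes

Row totals [57, 62], col totals [48, 41, 30], n=119
χ² = (19−22.99)²/22.99 + (14−19.64)²/19.64 + (24−14.37)²/14.37 + (29−25.01)²/25.01 + (27−21.36)²/21.36 + (6−15.63)²/15.63 = 16.8249
df = 2
p-value (upper-tail) = 0.00022
At α=0.01: p < α → reject H₀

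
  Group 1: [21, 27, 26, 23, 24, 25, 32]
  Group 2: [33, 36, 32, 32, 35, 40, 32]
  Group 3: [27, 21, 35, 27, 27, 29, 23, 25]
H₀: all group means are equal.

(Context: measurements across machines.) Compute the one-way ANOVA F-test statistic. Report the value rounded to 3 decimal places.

Group means [25.43, 34.29, 26.75], grand mean 28.727
SSB = Σnᵢ(x̄ᵢ−x̄)² = 323.721; SSW = ΣΣ(x−x̄ᵢ)² = 250.643
MSB = 323.721/2 = 161.8604; MSW = 250.643/19 = 13.1917
F = MSB/MSW = 12.2698
df = (2, 19)

test statistic = 12.270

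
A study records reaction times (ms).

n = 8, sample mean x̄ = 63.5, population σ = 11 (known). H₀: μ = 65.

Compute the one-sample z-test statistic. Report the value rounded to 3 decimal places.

test statistic = -0.386

SE = σ/√n = 11/√8 = 3.8891
z = (x̄−μ₀)/SE = (63.5−65)/3.8891 = -0.3857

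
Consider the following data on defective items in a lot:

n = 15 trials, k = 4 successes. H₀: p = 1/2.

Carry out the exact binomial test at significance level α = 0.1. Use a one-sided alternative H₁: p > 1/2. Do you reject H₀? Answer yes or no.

Exact binomial: n=15, k=4, p₀=1/2=0.5000
P(X≥4) from Σ C(n,i)·p₀^i·(1−p₀)^(n−i)
p-value (one-sided, H₁ greater) = 0.98242
At α=0.1: p ≥ α → fail to reject H₀

reject H₀: no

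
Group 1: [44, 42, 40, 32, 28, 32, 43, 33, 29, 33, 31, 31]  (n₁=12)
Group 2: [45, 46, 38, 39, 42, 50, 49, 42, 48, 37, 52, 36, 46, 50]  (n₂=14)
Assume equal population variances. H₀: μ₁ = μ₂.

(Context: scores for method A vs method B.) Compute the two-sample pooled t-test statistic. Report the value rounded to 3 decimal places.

x̄₁=34.833, s₁=5.734, n₁=12
x̄₂=44.286, s₂=5.312, n₂=14
s_p² = [11·5.734² + 13·5.312²]/24 = 30.3552
SE = √(s_p²·(1/12+1/14)) = 2.1674
t = (34.833−44.286)/2.1674 = -4.3611
df = 24

test statistic = -4.361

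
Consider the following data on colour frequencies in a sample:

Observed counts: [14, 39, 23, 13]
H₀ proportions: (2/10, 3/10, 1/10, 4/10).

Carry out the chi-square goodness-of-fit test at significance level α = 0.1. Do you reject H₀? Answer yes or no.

reject H₀: yes

n = 89; E_i = n·p_i = [17.80, 26.70, 8.90, 35.60]
χ² = (14−17.80)²/17.80 + (39−26.70)²/26.70 + (23−8.90)²/8.90 + (13−35.60)²/35.60 = 43.1629
df = 3
p-value (upper-tail) = 0.00000
At α=0.1: p < α → reject H₀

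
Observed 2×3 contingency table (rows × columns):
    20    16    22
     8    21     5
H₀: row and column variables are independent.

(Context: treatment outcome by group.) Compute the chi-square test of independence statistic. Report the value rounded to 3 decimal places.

test statistic = 11.011

Row totals [58, 34], col totals [28, 37, 27], n=92
χ² = (20−17.65)²/17.65 + (16−23.33)²/23.33 + (22−17.02)²/17.02 + (8−10.35)²/10.35 + (21−13.67)²/13.67 + (5−9.98)²/9.98 = 11.0107
df = 2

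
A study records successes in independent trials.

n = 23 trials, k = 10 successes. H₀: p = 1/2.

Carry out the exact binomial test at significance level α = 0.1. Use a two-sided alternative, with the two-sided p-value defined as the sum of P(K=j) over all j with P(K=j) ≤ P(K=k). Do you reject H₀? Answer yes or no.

Exact binomial: n=23, k=10, p₀=1/2=0.5000
P(X=j) = C(n,j)·p₀^j·(1−p₀)^(n−j); p = Σ P(X=j) over j with P(X=j) ≤ P(X=10)
p-value (two-sided) = 0.67764
At α=0.1: p ≥ α → fail to reject H₀

reject H₀: no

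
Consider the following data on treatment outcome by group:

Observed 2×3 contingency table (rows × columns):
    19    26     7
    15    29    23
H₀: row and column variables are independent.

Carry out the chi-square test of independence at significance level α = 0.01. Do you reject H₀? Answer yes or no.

Row totals [52, 67], col totals [34, 55, 30], n=119
χ² = (19−14.86)²/14.86 + (26−24.03)²/24.03 + (7−13.11)²/13.11 + (15−19.14)²/19.14 + (29−30.97)²/30.97 + (23−16.89)²/16.89 = 7.3943
df = 2
p-value (upper-tail) = 0.02479
At α=0.01: p ≥ α → fail to reject H₀

reject H₀: no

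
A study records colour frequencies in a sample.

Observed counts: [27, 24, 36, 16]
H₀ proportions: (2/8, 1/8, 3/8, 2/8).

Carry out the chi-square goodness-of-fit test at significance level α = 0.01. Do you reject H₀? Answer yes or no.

n = 103; E_i = n·p_i = [25.75, 12.88, 38.62, 25.75]
χ² = (27−25.75)²/25.75 + (24−12.88)²/12.88 + (36−38.62)²/38.62 + (16−25.75)²/25.75 = 13.5437
df = 3
p-value (upper-tail) = 0.00360
At α=0.01: p < α → reject H₀

reject H₀: yes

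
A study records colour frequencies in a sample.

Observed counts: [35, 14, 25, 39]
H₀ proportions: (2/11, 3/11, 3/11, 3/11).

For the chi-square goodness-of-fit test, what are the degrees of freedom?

degrees of freedom = 3

df = k − 1 = 4 − 1 = 3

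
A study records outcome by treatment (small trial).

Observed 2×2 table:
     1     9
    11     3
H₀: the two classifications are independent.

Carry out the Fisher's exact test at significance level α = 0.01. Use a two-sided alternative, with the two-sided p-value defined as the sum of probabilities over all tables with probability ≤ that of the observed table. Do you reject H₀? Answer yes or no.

Margins: r₁=10, r₂=14, c₁=12, c₂=12, n=24
p_obs = C(10,1)·C(14,11)/C(24,12); sum pmf over tables with pmf ≤ p_obs
p-value (two-sided) = 0.00276
At α=0.01: p < α → reject H₀

reject H₀: yes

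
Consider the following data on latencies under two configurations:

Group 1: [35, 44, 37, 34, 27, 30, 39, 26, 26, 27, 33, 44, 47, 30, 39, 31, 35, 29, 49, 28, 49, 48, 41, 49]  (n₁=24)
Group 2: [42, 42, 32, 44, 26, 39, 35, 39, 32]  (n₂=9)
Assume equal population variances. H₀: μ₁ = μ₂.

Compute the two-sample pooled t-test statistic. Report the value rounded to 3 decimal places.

x̄₁=36.542, s₁=8.140, n₁=24
x̄₂=36.778, s₂=5.932, n₂=9
s_p² = [23·8.140² + 8·5.932²]/31 = 58.2424
SE = √(s_p²·(1/24+1/9)) = 2.9830
t = (36.542−36.778)/2.9830 = -0.0792
df = 31

test statistic = -0.079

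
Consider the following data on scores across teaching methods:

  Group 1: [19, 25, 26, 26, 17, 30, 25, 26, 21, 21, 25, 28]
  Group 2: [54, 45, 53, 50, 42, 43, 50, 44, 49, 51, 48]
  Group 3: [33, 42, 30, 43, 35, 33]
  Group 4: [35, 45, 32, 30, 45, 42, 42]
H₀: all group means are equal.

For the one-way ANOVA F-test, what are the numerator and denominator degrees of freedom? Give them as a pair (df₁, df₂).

degrees of freedom = [3, 32]

k = 4 groups, N = 36 total
df = (k−1, N−k) = (4−1, 36−4) = (3, 32)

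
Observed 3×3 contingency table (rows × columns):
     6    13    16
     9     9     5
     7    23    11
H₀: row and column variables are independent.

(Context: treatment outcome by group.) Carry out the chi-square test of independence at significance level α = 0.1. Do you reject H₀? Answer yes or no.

Row totals [35, 23, 41], col totals [22, 45, 32], n=99
χ² = (6−7.78)²/7.78 + (13−15.91)²/15.91 + (16−11.31)²/11.31 + (9−5.11)²/5.11 + (9−10.45)²/10.45 + (5−7.43)²/7.43 + (7−9.11)²/9.11 + (23−18.64)²/18.64 + (11−13.25)²/13.25 = 8.7322
df = 4
p-value (upper-tail) = 0.06815
At α=0.1: p < α → reject H₀

reject H₀: yes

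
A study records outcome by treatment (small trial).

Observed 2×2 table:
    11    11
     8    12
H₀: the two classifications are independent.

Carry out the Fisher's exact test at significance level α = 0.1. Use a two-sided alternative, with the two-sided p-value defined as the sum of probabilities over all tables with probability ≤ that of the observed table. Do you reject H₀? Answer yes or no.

reject H₀: no

Margins: r₁=22, r₂=20, c₁=19, c₂=23, n=42
p_obs = C(22,11)·C(20,8)/C(42,19); sum pmf over tables with pmf ≤ p_obs
p-value (two-sided) = 0.55120
At α=0.1: p ≥ α → fail to reject H₀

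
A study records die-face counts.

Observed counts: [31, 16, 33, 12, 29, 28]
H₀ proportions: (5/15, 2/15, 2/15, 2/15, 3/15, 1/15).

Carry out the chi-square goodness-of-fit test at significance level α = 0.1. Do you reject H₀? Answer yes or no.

n = 149; E_i = n·p_i = [49.67, 19.87, 19.87, 19.87, 29.80, 9.93]
χ² = (31−49.67)²/49.67 + (16−19.87)²/19.87 + (33−19.87)²/19.87 + (12−19.87)²/19.87 + (29−29.80)²/29.80 + (28−9.93)²/9.93 = 52.4463
df = 5
p-value (upper-tail) = 0.00000
At α=0.1: p < α → reject H₀

reject H₀: yes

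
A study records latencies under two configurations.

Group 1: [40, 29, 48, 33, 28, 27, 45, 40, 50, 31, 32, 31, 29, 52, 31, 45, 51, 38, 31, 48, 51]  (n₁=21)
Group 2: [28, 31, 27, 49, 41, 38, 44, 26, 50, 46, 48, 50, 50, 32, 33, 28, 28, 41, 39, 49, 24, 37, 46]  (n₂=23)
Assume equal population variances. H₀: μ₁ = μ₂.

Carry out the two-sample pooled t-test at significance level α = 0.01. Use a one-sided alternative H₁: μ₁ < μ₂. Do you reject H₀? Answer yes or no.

reject H₀: no

x̄₁=38.571, s₁=8.992, n₁=21
x̄₂=38.478, s₂=9.105, n₂=23
s_p² = [20·8.992² + 22·9.105²]/42 = 81.9258
SE = √(s_p²·(1/21+1/23)) = 2.7319
t = (38.571−38.478)/2.7319 = 0.0341
df = 42
p-value (one-sided, H₁ less) = 0.51352
At α=0.01: p ≥ α → fail to reject H₀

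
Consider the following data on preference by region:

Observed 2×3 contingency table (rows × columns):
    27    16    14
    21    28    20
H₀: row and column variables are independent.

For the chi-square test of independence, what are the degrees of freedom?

df = (r−1)(c−1) = (2−1)·(3−1) = 2

degrees of freedom = 2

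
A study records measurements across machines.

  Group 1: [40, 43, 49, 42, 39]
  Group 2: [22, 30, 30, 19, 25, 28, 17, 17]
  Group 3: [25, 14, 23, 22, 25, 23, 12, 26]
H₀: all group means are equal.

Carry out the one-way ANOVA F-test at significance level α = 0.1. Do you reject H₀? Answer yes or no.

Group means [42.60, 23.50, 21.25], grand mean 27.190
SSB = Σnᵢ(x̄ᵢ−x̄)² = 1578.538; SSW = ΣΣ(x−x̄ᵢ)² = 470.700
MSB = 1578.538/2 = 789.2690; MSW = 470.700/18 = 26.1500
F = MSB/MSW = 30.1824
df = (2, 18)
p-value (upper-tail) = 0.00000
At α=0.1: p < α → reject H₀

reject H₀: yes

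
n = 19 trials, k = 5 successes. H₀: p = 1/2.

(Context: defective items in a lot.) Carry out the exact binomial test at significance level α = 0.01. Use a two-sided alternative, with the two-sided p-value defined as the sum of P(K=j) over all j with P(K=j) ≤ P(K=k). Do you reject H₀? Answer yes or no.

Exact binomial: n=19, k=5, p₀=1/2=0.5000
P(X=j) = C(n,j)·p₀^j·(1−p₀)^(n−j); p = Σ P(X=j) over j with P(X=j) ≤ P(X=5)
p-value (two-sided) = 0.06357
At α=0.01: p ≥ α → fail to reject H₀

reject H₀: no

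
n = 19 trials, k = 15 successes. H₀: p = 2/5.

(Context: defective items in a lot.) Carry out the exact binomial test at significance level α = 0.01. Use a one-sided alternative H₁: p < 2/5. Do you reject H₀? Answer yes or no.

Exact binomial: n=19, k=15, p₀=2/5=0.4000
P(X≤15) from Σ C(n,i)·p₀^i·(1−p₀)^(n−i)
p-value (one-sided, H₁ less) = 0.99990
At α=0.01: p ≥ α → fail to reject H₀

reject H₀: no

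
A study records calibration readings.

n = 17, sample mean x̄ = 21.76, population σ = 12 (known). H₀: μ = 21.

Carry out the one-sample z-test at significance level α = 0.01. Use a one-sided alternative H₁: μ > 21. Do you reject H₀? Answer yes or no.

SE = σ/√n = 12/√17 = 2.9104
z = (x̄−μ₀)/SE = (21.76−21)/2.9104 = 0.2611
p-value (one-sided, H₁ greater) = 0.39700
At α=0.01: p ≥ α → fail to reject H₀

reject H₀: no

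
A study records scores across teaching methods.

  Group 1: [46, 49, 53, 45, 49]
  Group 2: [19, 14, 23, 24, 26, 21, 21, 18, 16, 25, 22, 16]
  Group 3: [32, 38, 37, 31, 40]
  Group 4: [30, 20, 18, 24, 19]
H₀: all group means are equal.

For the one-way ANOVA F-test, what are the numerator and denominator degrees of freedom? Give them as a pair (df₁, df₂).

k = 4 groups, N = 27 total
df = (k−1, N−k) = (4−1, 27−4) = (3, 23)

degrees of freedom = [3, 23]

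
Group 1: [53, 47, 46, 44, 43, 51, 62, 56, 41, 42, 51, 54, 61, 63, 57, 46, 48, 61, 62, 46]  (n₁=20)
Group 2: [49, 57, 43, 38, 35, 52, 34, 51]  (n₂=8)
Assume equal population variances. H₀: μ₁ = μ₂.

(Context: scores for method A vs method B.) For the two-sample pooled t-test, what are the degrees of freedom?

df = n₁ + n₂ − 2 = 20 + 8 − 2 = 26

degrees of freedom = 26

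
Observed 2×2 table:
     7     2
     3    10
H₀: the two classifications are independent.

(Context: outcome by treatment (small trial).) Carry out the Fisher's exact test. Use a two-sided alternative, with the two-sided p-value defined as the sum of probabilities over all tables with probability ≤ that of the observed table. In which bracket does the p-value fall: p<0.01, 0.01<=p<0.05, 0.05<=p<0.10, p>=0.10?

p-value bracket: 0.01<=p<0.05

Margins: r₁=9, r₂=13, c₁=10, c₂=12, n=22
p_obs = C(9,7)·C(13,3)/C(22,10); sum pmf over tables with pmf ≤ p_obs
p-value (two-sided) = 0.02742
→ bracket: 0.01<=p<0.05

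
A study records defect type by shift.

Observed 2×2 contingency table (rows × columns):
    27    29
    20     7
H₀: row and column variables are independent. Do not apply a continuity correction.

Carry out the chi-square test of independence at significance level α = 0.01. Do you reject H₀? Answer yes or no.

Row totals [56, 27], col totals [47, 36], n=83
χ² = (27−31.71)²/31.71 + (29−24.29)²/24.29 + (20−15.29)²/15.29 + (7−11.71)²/11.71 = 4.9600
df = 1
p-value (upper-tail) = 0.02594
At α=0.01: p ≥ α → fail to reject H₀

reject H₀: no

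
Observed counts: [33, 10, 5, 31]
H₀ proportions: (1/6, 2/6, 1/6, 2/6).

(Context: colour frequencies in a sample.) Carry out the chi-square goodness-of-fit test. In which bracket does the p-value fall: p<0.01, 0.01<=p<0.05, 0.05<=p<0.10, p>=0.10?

p-value bracket: p<0.01

n = 79; E_i = n·p_i = [13.17, 26.33, 13.17, 26.33]
χ² = (33−13.17)²/13.17 + (10−26.33)²/26.33 + (5−13.17)²/13.17 + (31−26.33)²/26.33 = 45.8987
df = 3
p-value (upper-tail) = 0.00000
→ bracket: p<0.01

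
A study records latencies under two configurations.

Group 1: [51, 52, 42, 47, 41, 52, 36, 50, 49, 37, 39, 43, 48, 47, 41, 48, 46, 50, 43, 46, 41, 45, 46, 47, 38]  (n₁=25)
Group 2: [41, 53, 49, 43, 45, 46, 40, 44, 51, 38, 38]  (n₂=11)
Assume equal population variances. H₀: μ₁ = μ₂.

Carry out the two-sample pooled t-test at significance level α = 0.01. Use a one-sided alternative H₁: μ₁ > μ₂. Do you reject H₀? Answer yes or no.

x̄₁=45.000, s₁=4.690, n₁=25
x̄₂=44.364, s₂=5.065, n₂=11
s_p² = [24·4.690² + 10·5.065²]/34 = 23.0749
SE = √(s_p²·(1/25+1/11)) = 1.7380
t = (45.000−44.364)/1.7380 = 0.3661
df = 34
p-value (one-sided, H₁ greater) = 0.35826
At α=0.01: p ≥ α → fail to reject H₀

reject H₀: no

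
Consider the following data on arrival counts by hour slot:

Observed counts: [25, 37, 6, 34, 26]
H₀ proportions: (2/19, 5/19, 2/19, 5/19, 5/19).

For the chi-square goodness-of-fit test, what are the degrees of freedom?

df = k − 1 = 5 − 1 = 4

degrees of freedom = 4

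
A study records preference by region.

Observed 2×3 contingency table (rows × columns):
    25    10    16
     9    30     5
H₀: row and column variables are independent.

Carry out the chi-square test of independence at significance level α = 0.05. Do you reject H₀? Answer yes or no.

Row totals [51, 44], col totals [34, 40, 21], n=95
χ² = (25−18.25)²/18.25 + (10−21.47)²/21.47 + (16−11.27)²/11.27 + (9−15.75)²/15.75 + (30−18.53)²/18.53 + (5−9.73)²/9.73 = 22.8999
df = 2
p-value (upper-tail) = 0.00001
At α=0.05: p < α → reject H₀

reject H₀: yes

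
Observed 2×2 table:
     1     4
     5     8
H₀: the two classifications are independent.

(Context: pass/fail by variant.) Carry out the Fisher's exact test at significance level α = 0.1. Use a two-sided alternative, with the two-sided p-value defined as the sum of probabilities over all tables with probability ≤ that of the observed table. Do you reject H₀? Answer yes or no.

Margins: r₁=5, r₂=13, c₁=6, c₂=12, n=18
p_obs = C(5,1)·C(13,5)/C(18,6); sum pmf over tables with pmf ≤ p_obs
p-value (two-sided) = 0.61485
At α=0.1: p ≥ α → fail to reject H₀

reject H₀: no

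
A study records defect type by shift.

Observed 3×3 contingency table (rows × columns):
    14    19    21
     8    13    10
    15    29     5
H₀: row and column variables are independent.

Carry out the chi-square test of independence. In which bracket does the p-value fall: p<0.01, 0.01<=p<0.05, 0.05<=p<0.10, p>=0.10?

Row totals [54, 31, 49], col totals [37, 61, 36], n=134
χ² = (14−14.91)²/14.91 + (19−24.58)²/24.58 + (21−14.51)²/14.51 + (8−8.56)²/8.56 + (13−14.11)²/14.11 + (10−8.33)²/8.33 + (15−13.53)²/13.53 + (29−22.31)²/22.31 + (5−13.16)²/13.16 = 11.9204
df = 4
p-value (upper-tail) = 0.01795
→ bracket: 0.01<=p<0.05

p-value bracket: 0.01<=p<0.05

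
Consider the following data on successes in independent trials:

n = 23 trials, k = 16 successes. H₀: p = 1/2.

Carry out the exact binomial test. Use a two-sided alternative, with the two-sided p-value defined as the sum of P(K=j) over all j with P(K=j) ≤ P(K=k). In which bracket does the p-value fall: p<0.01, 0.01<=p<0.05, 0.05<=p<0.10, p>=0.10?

Exact binomial: n=23, k=16, p₀=1/2=0.5000
P(X=j) = C(n,j)·p₀^j·(1−p₀)^(n−j); p = Σ P(X=j) over j with P(X=j) ≤ P(X=16)
p-value (two-sided) = 0.09314
→ bracket: 0.05<=p<0.10

p-value bracket: 0.05<=p<0.10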